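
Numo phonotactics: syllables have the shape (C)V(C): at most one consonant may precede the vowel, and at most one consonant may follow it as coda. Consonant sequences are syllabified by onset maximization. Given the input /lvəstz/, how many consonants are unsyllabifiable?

Under (C)V(C), the unsyllabifiable consonants are /l/, /t/, /z/ (at most one coda consonant is licensed; onsets are limited to one consonant).

3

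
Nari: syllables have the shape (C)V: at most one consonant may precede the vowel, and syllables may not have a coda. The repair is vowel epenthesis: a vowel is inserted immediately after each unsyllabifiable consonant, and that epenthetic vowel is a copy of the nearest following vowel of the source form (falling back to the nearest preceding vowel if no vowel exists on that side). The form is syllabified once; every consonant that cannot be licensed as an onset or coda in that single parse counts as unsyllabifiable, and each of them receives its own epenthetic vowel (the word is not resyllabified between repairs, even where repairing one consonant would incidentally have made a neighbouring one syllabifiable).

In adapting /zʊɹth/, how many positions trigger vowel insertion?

3

The unsyllabifiable consonants are /ɹ/, /t/, /h/; each receives one epenthetic vowel.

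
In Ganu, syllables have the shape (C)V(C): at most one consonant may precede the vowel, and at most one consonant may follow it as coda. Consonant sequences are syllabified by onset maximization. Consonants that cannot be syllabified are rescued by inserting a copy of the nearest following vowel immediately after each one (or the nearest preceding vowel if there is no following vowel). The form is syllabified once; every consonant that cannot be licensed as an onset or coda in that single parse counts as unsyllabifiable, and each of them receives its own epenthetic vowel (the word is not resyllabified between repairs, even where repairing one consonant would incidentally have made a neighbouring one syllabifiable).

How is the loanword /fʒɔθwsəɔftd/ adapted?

fɔʒɔθwəsəɔftɔdɔ

Syllabifying with onset maximization leaves /f/, /w/, /t/, /d/ stranded (at most one coda consonant is licensed; onsets are limited to one consonant).
Epenthesis after each stranded consonant: /f/ → /fɔ/, /w/ → /wə/, /t/ → /tɔ/, /d/ → /dɔ/.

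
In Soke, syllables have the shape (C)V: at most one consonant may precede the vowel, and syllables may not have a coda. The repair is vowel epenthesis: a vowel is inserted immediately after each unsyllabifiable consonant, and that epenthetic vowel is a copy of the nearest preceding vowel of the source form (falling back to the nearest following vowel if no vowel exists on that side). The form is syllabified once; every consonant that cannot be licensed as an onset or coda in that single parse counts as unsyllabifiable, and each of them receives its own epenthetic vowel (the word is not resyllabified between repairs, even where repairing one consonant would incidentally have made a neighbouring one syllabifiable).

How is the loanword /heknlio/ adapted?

Syllabifying with onset maximization leaves /k/, /n/ stranded (no codas are permitted; onsets are limited to one consonant).
Each unlicensed consonant becomes the onset of a new syllable: /k/ → /ke/, /n/ → /ne/.

hekenelio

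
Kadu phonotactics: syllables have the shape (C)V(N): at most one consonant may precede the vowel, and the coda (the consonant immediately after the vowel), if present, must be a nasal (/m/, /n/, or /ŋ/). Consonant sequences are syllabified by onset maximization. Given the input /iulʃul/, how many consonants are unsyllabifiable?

2

Under (C)V(N), the unsyllabifiable consonants are /l/, /l/ (only a nasal (/m/, /n/, or /ŋ/) is licensed in coda position; onsets are limited to one consonant).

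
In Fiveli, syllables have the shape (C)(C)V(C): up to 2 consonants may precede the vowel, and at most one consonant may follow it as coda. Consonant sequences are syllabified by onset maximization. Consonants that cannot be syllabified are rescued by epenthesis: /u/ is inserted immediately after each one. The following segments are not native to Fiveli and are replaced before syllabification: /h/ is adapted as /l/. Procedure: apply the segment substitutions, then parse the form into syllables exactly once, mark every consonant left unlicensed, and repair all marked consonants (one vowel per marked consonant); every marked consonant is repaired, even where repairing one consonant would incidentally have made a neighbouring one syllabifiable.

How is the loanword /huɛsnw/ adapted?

luɛsnuwu

Substitution: /h/ → /l/, giving /luɛsnw/.
Under (C)(C)V(C), the unsyllabifiable consonants are /n/, /w/ (at most one coda consonant is licensed; onsets may contain at most 2 consonants).
Each unlicensed consonant becomes the onset of a new syllable: /n/ → /nu/, /w/ → /wu/.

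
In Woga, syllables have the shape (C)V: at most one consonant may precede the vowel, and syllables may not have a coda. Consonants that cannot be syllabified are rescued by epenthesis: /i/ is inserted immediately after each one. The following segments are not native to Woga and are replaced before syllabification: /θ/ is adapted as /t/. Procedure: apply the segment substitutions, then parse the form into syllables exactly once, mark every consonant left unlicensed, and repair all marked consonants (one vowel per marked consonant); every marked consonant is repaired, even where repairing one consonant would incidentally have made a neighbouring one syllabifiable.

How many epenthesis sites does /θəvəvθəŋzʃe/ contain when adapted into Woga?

3

After substitution the input is /təvəvtəŋzʃe/.
The unsyllabifiable consonants are /v/, /ŋ/, /z/; each receives one epenthetic vowel.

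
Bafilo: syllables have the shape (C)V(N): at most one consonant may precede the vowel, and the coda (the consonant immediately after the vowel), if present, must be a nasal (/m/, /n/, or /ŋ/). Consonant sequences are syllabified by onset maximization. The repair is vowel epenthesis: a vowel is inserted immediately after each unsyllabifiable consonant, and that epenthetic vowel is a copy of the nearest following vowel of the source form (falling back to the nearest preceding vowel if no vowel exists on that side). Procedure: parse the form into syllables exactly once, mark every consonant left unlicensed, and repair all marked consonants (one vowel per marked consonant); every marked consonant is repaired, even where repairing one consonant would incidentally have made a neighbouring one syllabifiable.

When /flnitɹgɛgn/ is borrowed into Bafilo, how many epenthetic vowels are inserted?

The unsyllabifiable consonants are /f/, /l/, /t/, /ɹ/, /g/, /n/; each receives one epenthetic vowel.

6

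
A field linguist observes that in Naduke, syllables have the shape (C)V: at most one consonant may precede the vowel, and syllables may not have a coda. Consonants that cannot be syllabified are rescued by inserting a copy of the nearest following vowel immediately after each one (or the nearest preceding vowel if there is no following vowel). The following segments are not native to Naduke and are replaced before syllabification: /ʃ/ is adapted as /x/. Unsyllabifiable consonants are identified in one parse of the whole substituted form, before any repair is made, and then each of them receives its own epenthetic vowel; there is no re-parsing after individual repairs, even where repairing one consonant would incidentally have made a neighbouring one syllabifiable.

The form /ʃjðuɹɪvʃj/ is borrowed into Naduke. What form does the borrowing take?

xujuðuɹɪvɪxɪjɪ

Substitution: /ʃ/ → /x/, giving /xjðuɹɪvxj/.
Syllabifying with onset maximization leaves /x/, /j/, /v/, /x/, /j/ stranded (no codas are permitted; onsets are limited to one consonant).
Epenthesis after each stranded consonant: /x/ → /xu/, /j/ → /ju/, /v/ → /vɪ/, /x/ → /xɪ/, /j/ → /jɪ/.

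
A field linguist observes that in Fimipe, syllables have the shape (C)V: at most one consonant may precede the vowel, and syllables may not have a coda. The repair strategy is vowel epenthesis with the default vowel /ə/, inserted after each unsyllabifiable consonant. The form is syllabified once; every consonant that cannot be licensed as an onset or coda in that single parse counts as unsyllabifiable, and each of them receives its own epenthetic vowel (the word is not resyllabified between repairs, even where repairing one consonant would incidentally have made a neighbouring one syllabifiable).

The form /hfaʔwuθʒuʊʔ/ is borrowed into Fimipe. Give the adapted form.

həfaʔəwuθəʒuʊʔə

The consonants /h/, /ʔ/, /θ/, /ʔ/ cannot be parsed into a legal (C)V syllable (no codas are permitted; onsets are limited to one consonant).
Inserting the epenthetic vowel yields /h/ → /hə/, /ʔ/ → /ʔə/, /θ/ → /θə/, /ʔ/ → /ʔə/.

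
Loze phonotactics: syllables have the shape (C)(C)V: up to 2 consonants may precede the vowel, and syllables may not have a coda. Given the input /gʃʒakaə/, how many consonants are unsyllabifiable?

Syllabifying with onset maximization leaves /g/ stranded (no codas are permitted; onsets may contain at most 2 consonants).

1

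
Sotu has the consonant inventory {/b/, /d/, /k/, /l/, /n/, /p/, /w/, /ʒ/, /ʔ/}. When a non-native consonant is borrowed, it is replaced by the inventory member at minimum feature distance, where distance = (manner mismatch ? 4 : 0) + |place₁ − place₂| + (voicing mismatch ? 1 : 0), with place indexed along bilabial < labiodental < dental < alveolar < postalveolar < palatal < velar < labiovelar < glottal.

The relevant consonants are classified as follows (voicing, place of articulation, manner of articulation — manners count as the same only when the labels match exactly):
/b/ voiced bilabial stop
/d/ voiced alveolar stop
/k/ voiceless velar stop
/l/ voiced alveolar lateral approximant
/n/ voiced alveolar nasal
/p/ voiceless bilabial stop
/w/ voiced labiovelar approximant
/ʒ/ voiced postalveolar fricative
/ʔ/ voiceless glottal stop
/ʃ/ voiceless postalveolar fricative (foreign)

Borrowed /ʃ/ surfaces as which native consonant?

ʒ

/ʒ/ is closest: same manner (fricative), place distance 0 (postalveolar→postalveolar), voicing differs (+1); total 1. Next closest is /d/ at distance 6.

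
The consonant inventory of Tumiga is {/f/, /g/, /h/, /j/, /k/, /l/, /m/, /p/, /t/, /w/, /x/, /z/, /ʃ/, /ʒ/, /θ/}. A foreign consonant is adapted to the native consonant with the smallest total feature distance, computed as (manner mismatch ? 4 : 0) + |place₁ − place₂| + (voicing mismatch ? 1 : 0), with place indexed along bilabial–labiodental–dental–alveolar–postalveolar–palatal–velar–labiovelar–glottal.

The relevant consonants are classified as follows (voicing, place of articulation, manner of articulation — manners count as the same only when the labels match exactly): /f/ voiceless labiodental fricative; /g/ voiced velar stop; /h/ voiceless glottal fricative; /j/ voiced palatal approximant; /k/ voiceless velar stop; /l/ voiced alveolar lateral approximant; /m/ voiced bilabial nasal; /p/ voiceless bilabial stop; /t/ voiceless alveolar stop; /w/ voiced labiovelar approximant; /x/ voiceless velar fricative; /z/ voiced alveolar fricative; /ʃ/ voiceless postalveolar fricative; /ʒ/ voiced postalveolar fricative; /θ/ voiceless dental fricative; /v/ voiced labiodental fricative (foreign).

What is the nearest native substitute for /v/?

/f/ is closest: same manner (fricative), place distance 0 (labiodental→labiodental), voicing differs (+1); total 1. Next closest is /z/ at distance 2.

f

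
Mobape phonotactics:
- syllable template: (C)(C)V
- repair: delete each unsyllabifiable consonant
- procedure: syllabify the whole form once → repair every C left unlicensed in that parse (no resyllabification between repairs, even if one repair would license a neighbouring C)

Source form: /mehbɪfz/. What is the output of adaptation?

mehbɪ

The consonants /f/, /z/ cannot be parsed into a legal (C)(C)V syllable (no codas are permitted; onsets may contain at most 2 consonants).
Deleting the stranded consonants removes /f/, /z/.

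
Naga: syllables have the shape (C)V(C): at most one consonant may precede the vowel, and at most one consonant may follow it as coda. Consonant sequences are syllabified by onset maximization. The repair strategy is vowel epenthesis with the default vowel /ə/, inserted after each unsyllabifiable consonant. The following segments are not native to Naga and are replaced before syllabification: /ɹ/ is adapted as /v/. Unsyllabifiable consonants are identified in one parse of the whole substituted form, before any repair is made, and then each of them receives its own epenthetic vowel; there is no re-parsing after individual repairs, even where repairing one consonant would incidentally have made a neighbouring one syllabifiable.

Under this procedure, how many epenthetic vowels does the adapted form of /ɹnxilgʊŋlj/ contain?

After substitution the input is /vnxilgʊŋlj/.
The unsyllabifiable consonants are /v/, /n/, /l/, /j/; each receives one epenthetic vowel.

4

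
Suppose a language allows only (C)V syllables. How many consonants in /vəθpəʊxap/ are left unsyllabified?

2

Under (C)V, the unsyllabifiable consonants are /θ/, /p/ (no codas are permitted; onsets are limited to one consonant).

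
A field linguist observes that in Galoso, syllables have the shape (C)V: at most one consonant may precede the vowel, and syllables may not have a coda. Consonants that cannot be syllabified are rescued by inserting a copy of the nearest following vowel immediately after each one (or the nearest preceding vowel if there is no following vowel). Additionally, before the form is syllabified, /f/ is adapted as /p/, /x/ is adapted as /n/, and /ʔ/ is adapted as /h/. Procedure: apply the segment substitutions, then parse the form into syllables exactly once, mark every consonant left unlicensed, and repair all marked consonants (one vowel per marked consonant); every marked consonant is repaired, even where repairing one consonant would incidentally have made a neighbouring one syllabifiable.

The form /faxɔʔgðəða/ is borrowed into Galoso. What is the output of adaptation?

panɔhəgəðəða

Substitution: /f/ → /p/, /x/ → /n/, /ʔ/ → /h/, giving /panɔhgðəða/.
The consonants /h/, /g/ cannot be parsed into a legal (C)V syllable (no codas are permitted; onsets are limited to one consonant).
Inserting the epenthetic vowel yields /h/ → /hə/, /g/ → /gə/.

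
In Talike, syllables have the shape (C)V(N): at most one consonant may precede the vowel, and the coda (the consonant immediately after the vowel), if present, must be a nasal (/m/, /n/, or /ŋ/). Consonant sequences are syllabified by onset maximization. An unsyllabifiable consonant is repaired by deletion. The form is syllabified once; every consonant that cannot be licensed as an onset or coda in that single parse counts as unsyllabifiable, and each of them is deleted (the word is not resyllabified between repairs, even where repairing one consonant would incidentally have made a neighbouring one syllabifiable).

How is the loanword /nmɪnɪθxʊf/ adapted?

mɪnɪxʊ

Under (C)V(N), the unsyllabifiable consonants are /n/, /θ/, /f/ (only a nasal (/m/, /n/, or /ŋ/) is licensed in coda position; onsets are limited to one consonant).
Deleting the stranded consonants removes /n/, /θ/, /f/.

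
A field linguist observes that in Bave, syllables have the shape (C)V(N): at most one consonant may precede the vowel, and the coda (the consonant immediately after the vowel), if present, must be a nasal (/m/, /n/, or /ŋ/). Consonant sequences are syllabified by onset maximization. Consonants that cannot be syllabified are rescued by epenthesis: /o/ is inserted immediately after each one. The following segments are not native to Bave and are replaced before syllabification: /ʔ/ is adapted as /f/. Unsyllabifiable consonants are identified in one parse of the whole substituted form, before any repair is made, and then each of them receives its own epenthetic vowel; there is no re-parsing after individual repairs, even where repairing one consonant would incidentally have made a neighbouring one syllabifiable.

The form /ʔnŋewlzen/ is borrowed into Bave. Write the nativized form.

Substitution: /ʔ/ → /f/, giving /fnŋewlzen/.
Syllabifying with onset maximization leaves /f/, /n/, /w/, /l/ stranded (only a nasal (/m/, /n/, or /ŋ/) is licensed in coda position; onsets are limited to one consonant).
Inserting the epenthetic vowel yields /f/ → /fo/, /n/ → /no/, /w/ → /wo/, /l/ → /lo/.

fonoŋewolozen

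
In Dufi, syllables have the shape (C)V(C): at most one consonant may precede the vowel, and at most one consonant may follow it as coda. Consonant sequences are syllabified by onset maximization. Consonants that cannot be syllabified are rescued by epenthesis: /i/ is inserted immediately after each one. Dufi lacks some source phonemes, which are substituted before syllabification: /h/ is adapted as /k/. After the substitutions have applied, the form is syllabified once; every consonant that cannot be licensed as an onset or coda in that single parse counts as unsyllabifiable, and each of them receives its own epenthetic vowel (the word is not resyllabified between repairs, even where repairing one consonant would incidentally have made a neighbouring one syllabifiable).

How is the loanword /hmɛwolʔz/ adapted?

Substitution: /h/ → /k/, giving /kmɛwolʔz/.
Under (C)V(C), the unsyllabifiable consonants are /k/, /ʔ/, /z/ (at most one coda consonant is licensed; onsets are limited to one consonant).
Each unlicensed consonant becomes the onset of a new syllable: /k/ → /ki/, /ʔ/ → /ʔi/, /z/ → /zi/.

kimɛwolʔizi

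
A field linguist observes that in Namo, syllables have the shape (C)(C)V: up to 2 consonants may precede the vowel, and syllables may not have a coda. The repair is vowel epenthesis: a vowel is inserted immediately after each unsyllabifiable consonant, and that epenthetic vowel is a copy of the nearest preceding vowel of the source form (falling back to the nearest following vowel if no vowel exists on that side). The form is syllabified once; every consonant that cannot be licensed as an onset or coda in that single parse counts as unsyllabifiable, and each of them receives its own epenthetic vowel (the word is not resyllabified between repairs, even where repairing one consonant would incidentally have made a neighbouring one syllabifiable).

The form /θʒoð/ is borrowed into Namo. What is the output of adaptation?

Under (C)(C)V, the unsyllabifiable consonants are /ð/ (no codas are permitted; onsets may contain at most 2 consonants).
Epenthesis after each stranded consonant: /ð/ → /ðo/.

θʒoðo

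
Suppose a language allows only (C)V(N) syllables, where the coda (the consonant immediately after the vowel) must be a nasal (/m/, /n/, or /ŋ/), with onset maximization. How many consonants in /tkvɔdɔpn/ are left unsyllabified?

Under (C)V(N), the unsyllabifiable consonants are /t/, /k/, /p/, /n/ (only a nasal (/m/, /n/, or /ŋ/) is licensed in coda position; onsets are limited to one consonant).

4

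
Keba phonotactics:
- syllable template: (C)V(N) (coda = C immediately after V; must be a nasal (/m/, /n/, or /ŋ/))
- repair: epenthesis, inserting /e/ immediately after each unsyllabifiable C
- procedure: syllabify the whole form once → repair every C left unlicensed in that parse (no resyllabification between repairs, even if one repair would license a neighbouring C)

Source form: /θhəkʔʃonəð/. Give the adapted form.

θehəkeʔeʃonəðe

The consonants /θ/, /k/, /ʔ/, /ð/ cannot be parsed into a legal (C)V(N) syllable (only a nasal (/m/, /n/, or /ŋ/) is licensed in coda position; onsets are limited to one consonant).
Each unlicensed consonant becomes the onset of a new syllable: /θ/ → /θe/, /k/ → /ke/, /ʔ/ → /ʔe/, /ð/ → /ðe/.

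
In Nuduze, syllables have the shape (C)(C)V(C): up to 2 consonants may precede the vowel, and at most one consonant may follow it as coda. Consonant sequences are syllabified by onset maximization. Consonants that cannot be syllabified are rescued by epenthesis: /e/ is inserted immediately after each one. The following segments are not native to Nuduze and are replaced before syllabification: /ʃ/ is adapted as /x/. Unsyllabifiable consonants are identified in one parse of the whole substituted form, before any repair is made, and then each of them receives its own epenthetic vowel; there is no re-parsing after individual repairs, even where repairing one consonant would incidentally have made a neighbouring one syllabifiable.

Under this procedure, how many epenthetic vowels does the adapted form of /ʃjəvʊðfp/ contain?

After substitution the input is /xjəvʊðfp/.
The unsyllabifiable consonants are /f/, /p/; each receives one epenthetic vowel.

2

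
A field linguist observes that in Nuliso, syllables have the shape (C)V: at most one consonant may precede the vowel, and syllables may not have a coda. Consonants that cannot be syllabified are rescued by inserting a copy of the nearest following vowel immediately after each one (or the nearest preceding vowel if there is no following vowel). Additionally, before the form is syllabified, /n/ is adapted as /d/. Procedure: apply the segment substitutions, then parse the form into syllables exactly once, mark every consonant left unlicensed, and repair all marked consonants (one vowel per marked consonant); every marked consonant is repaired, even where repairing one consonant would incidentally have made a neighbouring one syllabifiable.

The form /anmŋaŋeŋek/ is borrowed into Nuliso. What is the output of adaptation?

adamaŋaŋeŋeke

Substitution: /n/ → /d/, giving /admŋaŋeŋek/.
Under (C)V, the unsyllabifiable consonants are /d/, /m/, /k/ (no codas are permitted; onsets are limited to one consonant).
Each unlicensed consonant becomes the onset of a new syllable: /d/ → /da/, /m/ → /ma/, /k/ → /ke/.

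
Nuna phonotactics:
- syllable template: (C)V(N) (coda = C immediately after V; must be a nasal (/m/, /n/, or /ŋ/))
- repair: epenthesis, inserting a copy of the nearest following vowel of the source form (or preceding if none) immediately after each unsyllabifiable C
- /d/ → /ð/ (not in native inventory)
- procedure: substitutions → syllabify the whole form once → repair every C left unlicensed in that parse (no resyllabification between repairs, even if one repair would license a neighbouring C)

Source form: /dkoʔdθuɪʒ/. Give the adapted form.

Substitution: /d/ → /ð/, giving /ðkoʔðθuɪʒ/.
The consonants /ð/, /ʔ/, /ð/, /ʒ/ cannot be parsed into a legal (C)V(N) syllable (only a nasal (/m/, /n/, or /ŋ/) is licensed in coda position; onsets are limited to one consonant).
Each unlicensed consonant becomes the onset of a new syllable: /ð/ → /ðo/, /ʔ/ → /ʔu/, /ð/ → /ðu/, /ʒ/ → /ʒɪ/.

ðokoʔuðuθuɪʒɪ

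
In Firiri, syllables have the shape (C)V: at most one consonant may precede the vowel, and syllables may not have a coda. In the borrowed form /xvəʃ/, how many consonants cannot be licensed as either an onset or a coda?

2

Syllabifying with onset maximization leaves /x/, /ʃ/ stranded (no codas are permitted; onsets are limited to one consonant).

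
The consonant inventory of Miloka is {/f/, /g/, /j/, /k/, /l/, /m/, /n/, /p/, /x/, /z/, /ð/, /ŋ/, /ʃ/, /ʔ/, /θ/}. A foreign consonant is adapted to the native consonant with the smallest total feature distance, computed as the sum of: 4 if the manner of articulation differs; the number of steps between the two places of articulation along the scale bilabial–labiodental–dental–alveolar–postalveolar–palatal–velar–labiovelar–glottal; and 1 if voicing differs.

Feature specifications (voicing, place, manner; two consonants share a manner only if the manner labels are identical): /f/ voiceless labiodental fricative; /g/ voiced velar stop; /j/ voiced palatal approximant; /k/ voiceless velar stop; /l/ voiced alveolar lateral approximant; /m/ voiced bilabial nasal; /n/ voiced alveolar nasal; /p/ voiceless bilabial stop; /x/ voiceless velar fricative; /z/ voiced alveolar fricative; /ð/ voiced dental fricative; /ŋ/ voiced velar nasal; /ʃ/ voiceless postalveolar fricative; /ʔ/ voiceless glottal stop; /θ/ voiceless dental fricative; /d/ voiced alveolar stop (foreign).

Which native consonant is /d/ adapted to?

/g/ is closest: same manner (stop), place distance 3 (alveolar→velar), same voicing; total 3. Next closest is /k/ at distance 4.

g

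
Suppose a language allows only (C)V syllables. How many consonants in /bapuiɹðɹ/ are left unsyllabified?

The consonants /ɹ/, /ð/, /ɹ/ cannot be parsed into a legal (C)V syllable (no codas are permitted; onsets are limited to one consonant).

3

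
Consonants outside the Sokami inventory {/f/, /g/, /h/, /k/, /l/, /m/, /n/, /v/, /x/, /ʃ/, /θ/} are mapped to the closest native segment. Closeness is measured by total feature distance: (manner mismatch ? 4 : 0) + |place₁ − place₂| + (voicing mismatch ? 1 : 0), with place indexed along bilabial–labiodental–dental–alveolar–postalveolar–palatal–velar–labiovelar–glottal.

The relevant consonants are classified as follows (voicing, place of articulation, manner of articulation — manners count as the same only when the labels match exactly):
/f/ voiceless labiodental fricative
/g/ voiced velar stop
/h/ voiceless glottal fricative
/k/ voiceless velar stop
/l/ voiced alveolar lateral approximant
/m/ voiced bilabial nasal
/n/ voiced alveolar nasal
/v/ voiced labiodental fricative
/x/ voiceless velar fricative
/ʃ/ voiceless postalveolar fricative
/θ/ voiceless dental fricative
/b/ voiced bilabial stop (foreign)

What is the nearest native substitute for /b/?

m

/m/ is closest: manner differs (stop→nasal, +4), place distance 0 (bilabial→bilabial), same voicing; total 4. Next closest is /v/ at distance 5.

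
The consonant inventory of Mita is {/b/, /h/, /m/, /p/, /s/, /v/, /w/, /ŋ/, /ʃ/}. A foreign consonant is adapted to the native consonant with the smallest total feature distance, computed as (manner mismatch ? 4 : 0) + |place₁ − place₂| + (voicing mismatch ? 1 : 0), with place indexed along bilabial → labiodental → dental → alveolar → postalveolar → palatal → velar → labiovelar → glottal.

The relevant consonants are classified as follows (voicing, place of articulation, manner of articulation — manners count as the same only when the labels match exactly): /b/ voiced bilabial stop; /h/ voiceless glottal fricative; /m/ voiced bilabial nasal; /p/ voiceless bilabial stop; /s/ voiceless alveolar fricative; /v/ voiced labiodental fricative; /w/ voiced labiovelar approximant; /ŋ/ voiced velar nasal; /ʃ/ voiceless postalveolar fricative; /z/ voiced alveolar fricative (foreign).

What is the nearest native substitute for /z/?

/s/ is closest: same manner (fricative), place distance 0 (alveolar→alveolar), voicing differs (+1); total 1. Next closest is /v/ at distance 2.

s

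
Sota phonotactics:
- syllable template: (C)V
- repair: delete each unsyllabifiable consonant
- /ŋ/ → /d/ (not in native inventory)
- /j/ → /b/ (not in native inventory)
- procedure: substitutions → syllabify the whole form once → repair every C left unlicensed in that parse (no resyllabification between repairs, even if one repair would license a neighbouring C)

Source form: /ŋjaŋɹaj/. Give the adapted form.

Substitution: /ŋ/ → /d/, /j/ → /b/, giving /dbadɹab/.
The consonants /d/, /d/, /b/ cannot be parsed into a legal (C)V syllable (no codas are permitted; onsets are limited to one consonant).
Deleting the stranded consonants removes /d/, /d/, /b/.

baɹa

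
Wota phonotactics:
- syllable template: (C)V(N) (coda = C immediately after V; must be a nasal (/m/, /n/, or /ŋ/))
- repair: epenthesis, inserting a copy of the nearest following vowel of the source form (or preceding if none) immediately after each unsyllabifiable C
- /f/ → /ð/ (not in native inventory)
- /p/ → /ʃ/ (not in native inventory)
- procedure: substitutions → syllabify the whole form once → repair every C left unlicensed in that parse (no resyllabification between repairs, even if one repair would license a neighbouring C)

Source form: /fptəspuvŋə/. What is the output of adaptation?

ðəʃətəsuʃuvəŋə

Substitution: /f/ → /ð/, /p/ → /ʃ/, giving /ðʃtəsʃuvŋə/.
Under (C)V(N), the unsyllabifiable consonants are /ð/, /ʃ/, /s/, /v/ (only a nasal (/m/, /n/, or /ŋ/) is licensed in coda position; onsets are limited to one consonant).
Inserting the epenthetic vowel yields /ð/ → /ðə/, /ʃ/ → /ʃə/, /s/ → /su/, /v/ → /və/.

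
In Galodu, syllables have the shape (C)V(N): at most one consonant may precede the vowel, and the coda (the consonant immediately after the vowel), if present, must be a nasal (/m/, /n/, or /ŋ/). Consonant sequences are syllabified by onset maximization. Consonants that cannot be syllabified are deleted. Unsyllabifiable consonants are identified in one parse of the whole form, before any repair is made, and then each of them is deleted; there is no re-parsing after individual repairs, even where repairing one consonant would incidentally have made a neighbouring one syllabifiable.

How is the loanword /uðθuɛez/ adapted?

Under (C)V(N), the unsyllabifiable consonants are /ð/, /z/ (only a nasal (/m/, /n/, or /ŋ/) is licensed in coda position; onsets are limited to one consonant).
Each unlicensed consonant is deleted: /ð/, /z/.

uθuɛe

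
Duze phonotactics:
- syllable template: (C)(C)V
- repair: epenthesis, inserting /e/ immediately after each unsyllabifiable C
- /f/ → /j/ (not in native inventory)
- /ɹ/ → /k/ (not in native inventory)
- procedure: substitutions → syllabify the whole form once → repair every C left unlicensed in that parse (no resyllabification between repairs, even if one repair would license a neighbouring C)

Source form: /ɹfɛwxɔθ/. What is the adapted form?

Substitution: /ɹ/ → /k/, /f/ → /j/, giving /kjɛwxɔθ/.
Under (C)(C)V, the unsyllabifiable consonants are /θ/ (no codas are permitted; onsets may contain at most 2 consonants).
Epenthesis after each stranded consonant: /θ/ → /θe/.

kjɛwxɔθe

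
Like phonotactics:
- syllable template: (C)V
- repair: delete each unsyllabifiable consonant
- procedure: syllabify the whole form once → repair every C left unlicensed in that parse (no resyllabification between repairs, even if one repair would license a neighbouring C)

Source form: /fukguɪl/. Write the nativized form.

fuguɪ

The consonants /k/, /l/ cannot be parsed into a legal (C)V syllable (no codas are permitted; onsets are limited to one consonant).
Deletion applies to /k/, /l/.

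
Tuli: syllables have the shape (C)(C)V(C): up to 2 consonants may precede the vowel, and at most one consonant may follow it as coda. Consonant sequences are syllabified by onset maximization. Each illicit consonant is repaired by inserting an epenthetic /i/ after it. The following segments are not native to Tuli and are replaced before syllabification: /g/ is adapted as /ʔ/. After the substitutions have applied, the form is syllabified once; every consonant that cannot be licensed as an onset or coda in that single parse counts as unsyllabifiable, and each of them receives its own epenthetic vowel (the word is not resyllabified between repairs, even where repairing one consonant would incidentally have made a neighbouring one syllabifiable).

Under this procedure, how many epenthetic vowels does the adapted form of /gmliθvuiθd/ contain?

2

After substitution the input is /ʔmliθvuiθd/.
The unsyllabifiable consonants are /ʔ/, /d/; each receives one epenthetic vowel.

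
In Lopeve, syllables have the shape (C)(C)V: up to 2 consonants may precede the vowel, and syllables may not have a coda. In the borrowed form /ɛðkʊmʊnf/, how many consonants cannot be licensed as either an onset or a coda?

Syllabifying with onset maximization leaves /n/, /f/ stranded (no codas are permitted; onsets may contain at most 2 consonants).

2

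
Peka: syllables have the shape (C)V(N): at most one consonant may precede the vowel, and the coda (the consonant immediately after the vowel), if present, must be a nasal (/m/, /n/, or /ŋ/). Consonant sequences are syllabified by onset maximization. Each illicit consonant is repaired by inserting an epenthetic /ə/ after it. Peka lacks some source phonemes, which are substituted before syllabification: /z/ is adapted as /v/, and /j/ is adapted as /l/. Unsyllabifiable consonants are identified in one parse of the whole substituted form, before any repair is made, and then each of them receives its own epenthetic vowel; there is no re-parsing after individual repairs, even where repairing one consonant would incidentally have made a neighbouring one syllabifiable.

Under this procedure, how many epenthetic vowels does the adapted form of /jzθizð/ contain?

4

After substitution the input is /lvθivð/.
The unsyllabifiable consonants are /l/, /v/, /v/, /ð/; each receives one epenthetic vowel.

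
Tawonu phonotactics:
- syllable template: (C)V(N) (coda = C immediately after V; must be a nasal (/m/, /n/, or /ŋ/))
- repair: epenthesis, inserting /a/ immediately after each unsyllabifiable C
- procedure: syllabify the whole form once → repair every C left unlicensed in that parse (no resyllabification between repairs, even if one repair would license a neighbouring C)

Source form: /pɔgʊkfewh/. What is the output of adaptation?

pɔgʊkafewaha

Syllabifying with onset maximization leaves /k/, /w/, /h/ stranded (only a nasal (/m/, /n/, or /ŋ/) is licensed in coda position; onsets are limited to one consonant).
Inserting the epenthetic vowel yields /k/ → /ka/, /w/ → /wa/, /h/ → /ha/.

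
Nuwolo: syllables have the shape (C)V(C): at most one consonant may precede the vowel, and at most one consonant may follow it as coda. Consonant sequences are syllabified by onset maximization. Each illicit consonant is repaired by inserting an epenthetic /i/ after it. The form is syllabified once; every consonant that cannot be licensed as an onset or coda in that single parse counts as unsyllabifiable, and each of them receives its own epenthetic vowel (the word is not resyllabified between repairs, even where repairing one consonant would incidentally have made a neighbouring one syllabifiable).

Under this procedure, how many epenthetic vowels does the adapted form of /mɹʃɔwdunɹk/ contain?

4

The unsyllabifiable consonants are /m/, /ɹ/, /ɹ/, /k/; each receives one epenthetic vowel.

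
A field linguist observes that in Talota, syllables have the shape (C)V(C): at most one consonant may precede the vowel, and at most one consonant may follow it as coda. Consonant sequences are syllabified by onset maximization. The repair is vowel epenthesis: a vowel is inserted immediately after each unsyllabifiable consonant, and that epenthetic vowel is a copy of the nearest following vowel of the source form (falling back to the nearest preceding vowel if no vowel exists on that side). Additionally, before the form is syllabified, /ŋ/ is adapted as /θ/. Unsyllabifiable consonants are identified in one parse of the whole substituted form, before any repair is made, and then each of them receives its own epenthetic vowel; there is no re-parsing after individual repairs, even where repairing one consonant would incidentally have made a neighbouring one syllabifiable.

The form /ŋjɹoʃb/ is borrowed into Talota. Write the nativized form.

Substitution: /ŋ/ → /θ/, giving /θjɹoʃb/.
Under (C)V(C), the unsyllabifiable consonants are /θ/, /j/, /b/ (at most one coda consonant is licensed; onsets are limited to one consonant).
Each unlicensed consonant becomes the onset of a new syllable: /θ/ → /θo/, /j/ → /jo/, /b/ → /bo/.

θojoɹoʃbo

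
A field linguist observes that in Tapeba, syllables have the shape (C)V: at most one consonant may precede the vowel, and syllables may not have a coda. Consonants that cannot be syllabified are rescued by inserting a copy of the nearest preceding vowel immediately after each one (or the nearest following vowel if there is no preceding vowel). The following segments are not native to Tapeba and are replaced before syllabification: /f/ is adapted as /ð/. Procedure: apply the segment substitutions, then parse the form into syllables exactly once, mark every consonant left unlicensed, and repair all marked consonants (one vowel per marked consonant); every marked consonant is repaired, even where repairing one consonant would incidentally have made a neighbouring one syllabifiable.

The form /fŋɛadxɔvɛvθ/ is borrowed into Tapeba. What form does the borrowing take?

ðɛŋɛadaxɔvɛvɛθɛ

Substitution: /f/ → /ð/, giving /ðŋɛadxɔvɛvθ/.
Syllabifying with onset maximization leaves /ð/, /d/, /v/, /θ/ stranded (no codas are permitted; onsets are limited to one consonant).
Epenthesis after each stranded consonant: /ð/ → /ðɛ/, /d/ → /da/, /v/ → /vɛ/, /θ/ → /θɛ/.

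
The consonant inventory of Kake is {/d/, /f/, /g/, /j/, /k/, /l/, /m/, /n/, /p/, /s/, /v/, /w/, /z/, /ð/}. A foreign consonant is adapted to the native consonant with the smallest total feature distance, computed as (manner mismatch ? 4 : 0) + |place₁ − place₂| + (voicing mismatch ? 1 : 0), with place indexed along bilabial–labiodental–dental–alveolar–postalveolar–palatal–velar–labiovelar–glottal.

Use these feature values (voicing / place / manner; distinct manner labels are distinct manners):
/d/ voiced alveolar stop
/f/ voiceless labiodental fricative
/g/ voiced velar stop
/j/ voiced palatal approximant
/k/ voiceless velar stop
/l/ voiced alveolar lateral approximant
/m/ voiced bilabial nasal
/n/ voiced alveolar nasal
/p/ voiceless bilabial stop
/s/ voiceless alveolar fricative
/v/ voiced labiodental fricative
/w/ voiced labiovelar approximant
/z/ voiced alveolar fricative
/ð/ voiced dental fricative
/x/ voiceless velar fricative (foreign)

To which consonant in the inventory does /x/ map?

/s/ is closest: same manner (fricative), place distance 3 (velar→alveolar), same voicing; total 3. Next closest is /k/ at distance 4.

s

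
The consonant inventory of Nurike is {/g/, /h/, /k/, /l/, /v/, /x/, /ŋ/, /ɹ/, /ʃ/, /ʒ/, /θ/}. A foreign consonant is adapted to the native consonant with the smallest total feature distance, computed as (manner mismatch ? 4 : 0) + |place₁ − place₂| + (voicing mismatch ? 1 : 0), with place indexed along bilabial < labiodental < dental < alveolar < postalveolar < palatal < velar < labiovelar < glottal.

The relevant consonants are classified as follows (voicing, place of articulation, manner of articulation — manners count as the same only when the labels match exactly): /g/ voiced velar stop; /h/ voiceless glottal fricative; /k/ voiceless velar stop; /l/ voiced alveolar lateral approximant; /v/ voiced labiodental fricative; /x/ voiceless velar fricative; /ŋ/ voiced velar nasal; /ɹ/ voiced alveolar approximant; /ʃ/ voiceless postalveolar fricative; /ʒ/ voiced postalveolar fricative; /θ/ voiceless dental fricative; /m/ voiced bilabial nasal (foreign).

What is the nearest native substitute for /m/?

v

/v/ is closest: manner differs (nasal→fricative, +4), place distance 1 (bilabial→labiodental), same voicing; total 5. Next closest is /ŋ/ at distance 6.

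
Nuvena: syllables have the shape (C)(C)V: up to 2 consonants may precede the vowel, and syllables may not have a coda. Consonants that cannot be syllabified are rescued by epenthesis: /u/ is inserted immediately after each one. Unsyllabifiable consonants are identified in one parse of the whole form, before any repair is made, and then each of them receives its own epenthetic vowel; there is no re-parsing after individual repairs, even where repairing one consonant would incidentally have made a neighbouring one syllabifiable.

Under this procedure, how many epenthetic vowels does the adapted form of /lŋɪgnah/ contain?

The unsyllabifiable consonants are /h/; each receives one epenthetic vowel.

1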